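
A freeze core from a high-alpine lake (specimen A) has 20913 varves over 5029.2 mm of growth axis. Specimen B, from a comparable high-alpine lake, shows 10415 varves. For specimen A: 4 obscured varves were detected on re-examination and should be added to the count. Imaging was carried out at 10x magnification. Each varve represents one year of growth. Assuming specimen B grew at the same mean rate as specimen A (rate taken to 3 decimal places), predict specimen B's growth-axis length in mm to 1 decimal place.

Specimen A: true varve count = 20913 + 4 = 20917.
A: 5029.2 mm over 20917 years gives 5029.2 / 20917 ≈ 0.240 mm/year.
B's length ≈ 0.240 × 10415 = 2499.6 mm.

2499.6 mm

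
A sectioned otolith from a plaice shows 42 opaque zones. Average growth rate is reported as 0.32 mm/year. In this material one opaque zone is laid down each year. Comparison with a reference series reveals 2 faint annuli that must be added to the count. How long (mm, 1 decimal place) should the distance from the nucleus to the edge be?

True opaque zone count = 42 + 2 = 44.
Length ≈ 0.32 × 44 = 14.1 mm.

14.1 mm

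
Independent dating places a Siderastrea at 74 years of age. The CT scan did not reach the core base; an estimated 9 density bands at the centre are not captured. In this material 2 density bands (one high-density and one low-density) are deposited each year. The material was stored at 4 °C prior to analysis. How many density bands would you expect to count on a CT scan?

139 density bands

74 years at 2 density bands per year gives 74 × 2 = 148 density bands.
Less the 9 uncaptured density bands: 148 − 9 = 139.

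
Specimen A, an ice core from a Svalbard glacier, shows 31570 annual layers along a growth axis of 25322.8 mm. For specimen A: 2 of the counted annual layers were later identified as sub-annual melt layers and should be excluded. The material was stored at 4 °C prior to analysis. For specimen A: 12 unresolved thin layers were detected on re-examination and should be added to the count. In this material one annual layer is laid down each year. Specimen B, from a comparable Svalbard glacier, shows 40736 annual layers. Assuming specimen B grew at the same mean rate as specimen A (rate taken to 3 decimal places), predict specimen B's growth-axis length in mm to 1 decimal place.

32670.3 mm

Specimen A: adjusted count: 31570 − 2 + 12 = 31580 annual layers.
A: Mean rate = 25322.8 mm / 31580 years ≈ 0.802 mm/yr.
For B, 0.802 mm/year × 40736 years = 32670.3 mm.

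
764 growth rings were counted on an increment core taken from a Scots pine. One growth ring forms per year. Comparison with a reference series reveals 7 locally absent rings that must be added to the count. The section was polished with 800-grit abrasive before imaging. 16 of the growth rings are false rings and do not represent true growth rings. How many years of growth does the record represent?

755 years

Adjusted count: 764 − 16 + 7 = 755 growth rings.
With a one-to-one growth ring periodicity this is 755 years.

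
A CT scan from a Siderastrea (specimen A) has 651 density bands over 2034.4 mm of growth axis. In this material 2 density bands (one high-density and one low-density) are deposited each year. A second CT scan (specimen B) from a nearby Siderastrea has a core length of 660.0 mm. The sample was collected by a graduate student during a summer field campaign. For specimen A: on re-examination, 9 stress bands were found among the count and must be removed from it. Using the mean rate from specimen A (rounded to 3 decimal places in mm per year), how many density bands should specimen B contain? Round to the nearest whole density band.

Specimen A: after corrections the count is 651 − 9 = 642 density bands.
Specimen A: 642 density bands at 2 per year is 642 / 2 = 321 years.
A: Extension rate ≈ 2034.4 / 321 = 6.338 mm/yr.
Specimen B: 660.0 mm / 6.338 mm per year = 104.13 years; at 2 density bands per year that is 104.13 × 2 ≈ 208 density bands.

208 density bands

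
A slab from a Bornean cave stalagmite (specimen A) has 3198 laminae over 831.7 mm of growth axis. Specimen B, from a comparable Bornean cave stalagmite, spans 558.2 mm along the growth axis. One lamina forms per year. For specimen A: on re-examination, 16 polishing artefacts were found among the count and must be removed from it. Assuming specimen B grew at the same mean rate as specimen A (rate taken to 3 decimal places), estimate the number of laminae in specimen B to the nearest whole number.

Specimen A: adjusted count: 3198 − 16 = 3182 laminae.
A: Extension rate ≈ 831.7 / 3182 = 0.261 mm/yr.
B spans 558.2 / 0.261 = 2138.70 years ≈ 2139 laminae.

2139 laminae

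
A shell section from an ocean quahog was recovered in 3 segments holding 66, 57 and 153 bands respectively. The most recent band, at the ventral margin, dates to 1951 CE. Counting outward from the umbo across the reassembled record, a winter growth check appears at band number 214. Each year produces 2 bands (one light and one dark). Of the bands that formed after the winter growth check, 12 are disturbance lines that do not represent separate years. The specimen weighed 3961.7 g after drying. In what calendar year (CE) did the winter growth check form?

Total bands = 66 + 57 + 153 = 276.
Between band 214 and the ventral margin there are 276 − 214 = 62 bands.
62 − 12 false = 50 true bands after the winter growth check.
Dividing by 2 bands per year: 50 / 2 = 25 years.
The band at the ventral margin is 1951 CE, so the winter growth check dates to 1951 − 25 = 1926 CE.

1926 CE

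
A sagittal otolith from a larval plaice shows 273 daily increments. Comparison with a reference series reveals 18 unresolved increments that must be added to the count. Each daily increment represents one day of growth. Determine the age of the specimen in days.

291 days

True daily increment count = 273 + 18 = 291.
With a one-to-one daily increment periodicity this is 291 days.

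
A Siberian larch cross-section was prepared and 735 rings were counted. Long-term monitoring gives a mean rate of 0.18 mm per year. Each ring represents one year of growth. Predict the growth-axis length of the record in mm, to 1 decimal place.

The record spans 735 years at 0.18 mm per year.
Length ≈ 0.18 × 735 = 132.3 mm.

132.3 mm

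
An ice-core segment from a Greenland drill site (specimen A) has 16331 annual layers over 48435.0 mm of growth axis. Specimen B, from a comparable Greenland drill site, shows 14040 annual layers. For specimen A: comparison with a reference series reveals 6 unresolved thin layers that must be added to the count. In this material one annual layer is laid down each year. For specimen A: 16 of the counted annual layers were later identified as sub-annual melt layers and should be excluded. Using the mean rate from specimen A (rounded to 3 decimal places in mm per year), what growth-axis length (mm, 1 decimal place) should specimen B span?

Specimen A: adjusted count: 16331 − 16 + 6 = 16321 annual layers.
A: Mean rate = 48435.0 mm / 16321 years ≈ 2.968 mm per year.
Length of B = 2.968 × 14040 = 41670.7 mm.

41670.7 mm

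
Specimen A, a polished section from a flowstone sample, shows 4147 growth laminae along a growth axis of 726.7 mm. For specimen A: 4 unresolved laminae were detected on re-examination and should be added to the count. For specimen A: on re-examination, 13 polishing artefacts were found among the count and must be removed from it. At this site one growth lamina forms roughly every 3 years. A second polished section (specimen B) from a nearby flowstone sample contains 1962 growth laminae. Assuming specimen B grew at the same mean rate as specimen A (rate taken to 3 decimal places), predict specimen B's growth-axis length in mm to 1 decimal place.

347.3 mm

Specimen A: adjusted count: 4147 − 13 + 4 = 4138 growth laminae.
Specimen A: at 3 years per growth lamina, 4138 × 3 = 12414 years.
A: Extension rate ≈ 726.7 / 12414 = 0.059 mm per year.
Specimen B: at 3 years per growth lamina, 1962 × 3 = 5886 years. Length of B = 0.059 × 5886 = 347.3 mm.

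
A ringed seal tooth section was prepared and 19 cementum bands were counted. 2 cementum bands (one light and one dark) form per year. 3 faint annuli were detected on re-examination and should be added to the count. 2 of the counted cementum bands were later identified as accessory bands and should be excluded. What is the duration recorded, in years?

10 yr

Adjusted count: 19 − 2 + 3 = 20 cementum bands.
Dividing by 2 cementum bands per year: 20 / 2 = 10 years.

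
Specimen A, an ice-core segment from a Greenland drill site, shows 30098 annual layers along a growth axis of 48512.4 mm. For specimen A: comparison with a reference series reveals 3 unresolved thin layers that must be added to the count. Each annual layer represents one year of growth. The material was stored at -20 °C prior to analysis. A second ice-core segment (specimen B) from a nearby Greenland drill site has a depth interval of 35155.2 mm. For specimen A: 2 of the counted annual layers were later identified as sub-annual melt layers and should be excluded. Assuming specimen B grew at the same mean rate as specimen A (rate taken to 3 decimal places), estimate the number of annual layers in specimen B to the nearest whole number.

21808 annual layers

Specimen A: after corrections the count is 30098 − 2 + 3 = 30099 annual layers.
A: Extension rate ≈ 48512.4 / 30099 = 1.612 mm/year.
Specimen B: 35155.2 mm / 1.612 mm per year = 21808.44 years ≈ 21808 annual layers.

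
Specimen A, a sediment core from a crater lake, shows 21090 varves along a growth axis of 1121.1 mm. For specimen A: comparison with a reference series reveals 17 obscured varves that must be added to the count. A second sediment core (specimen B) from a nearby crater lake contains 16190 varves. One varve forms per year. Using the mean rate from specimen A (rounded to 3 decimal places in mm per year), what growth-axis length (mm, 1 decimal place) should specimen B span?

858.1 mm

Specimen A: adjusted count: 21090 + 17 = 21107 varves.
A: 1121.1 mm over 21107 years gives 1121.1 / 21107 ≈ 0.053 mm per year.
B's length ≈ 0.053 × 16190 = 858.1 mm.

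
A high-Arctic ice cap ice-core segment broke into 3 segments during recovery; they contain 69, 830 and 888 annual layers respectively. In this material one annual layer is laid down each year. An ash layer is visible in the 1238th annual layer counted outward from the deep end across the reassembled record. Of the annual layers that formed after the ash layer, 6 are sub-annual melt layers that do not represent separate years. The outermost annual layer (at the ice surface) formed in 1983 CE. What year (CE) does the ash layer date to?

Total annual layers = 69 + 830 + 888 = 1787.
Between annual layer 1238 and the ice surface there are 1787 − 1238 = 549 annual layers.
Removing the 6 false annual layers leaves 549 − 6 = 543 true annual layers beyond the ash layer.
1983 − 543 = 1440 CE.

1440 CE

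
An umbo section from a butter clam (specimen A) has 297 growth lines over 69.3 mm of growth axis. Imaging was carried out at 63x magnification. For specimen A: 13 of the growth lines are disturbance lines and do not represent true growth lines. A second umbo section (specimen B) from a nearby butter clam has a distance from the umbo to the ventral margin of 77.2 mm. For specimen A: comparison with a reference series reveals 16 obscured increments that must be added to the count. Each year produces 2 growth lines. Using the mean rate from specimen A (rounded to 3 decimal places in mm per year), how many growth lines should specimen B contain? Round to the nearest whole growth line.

Specimen A: true growth line count = 297 − 13 + 16 = 300.
Specimen A: 300 growth lines at 2 per year is 300 / 2 = 150 years.
A: Extension rate ≈ 69.3 / 150 = 0.462 mm/year.
B spans 77.2 / 0.462 = 167.10 years; at 2 growth lines per year that is 167.10 × 2 ≈ 334 growth lines.

334 growth lines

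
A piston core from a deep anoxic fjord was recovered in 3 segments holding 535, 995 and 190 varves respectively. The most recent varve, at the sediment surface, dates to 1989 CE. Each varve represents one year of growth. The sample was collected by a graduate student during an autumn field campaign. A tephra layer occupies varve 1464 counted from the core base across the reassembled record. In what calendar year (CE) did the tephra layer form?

Total varves = 535 + 995 + 190 = 1720.
The tephra layer sits at varve 1464 from the core base, so 1720 − 1464 = 256 varves formed after it.
Counting back 256 years from 1989 CE places the tephra layer in 1989 − 256 = 1733 CE.

1733 CE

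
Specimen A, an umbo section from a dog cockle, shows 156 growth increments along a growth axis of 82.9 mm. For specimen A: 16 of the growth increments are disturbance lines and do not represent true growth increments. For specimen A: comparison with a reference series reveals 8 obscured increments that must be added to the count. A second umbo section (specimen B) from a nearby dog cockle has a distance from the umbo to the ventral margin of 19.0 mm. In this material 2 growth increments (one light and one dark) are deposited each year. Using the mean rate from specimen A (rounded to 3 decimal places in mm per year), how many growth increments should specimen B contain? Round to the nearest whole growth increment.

Specimen A: true growth increment count = 156 − 16 + 8 = 148.
Specimen A: dividing by 2 growth increments per year: 148 / 2 = 74 years.
A: 82.9 mm over 74 years gives 82.9 / 74 ≈ 1.120 mm/yr.
Specimen B: 19.0 mm / 1.120 mm per year = 16.96 years; at 2 growth increments per year that is 16.96 × 2 ≈ 34 growth increments.

34 growth increments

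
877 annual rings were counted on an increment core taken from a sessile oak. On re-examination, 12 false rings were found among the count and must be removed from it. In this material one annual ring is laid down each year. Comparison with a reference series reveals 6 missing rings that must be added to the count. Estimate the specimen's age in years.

871 years

Adjusted count: 877 − 12 + 6 = 871 annual rings.
With a one-to-one annual ring periodicity this is 871 years.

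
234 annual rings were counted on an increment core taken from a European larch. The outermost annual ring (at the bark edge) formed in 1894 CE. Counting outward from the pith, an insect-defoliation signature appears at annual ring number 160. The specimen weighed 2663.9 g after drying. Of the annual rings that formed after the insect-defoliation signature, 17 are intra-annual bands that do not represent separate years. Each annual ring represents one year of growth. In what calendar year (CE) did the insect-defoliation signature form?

1837 CE

Between annual ring 160 and the bark edge there are 234 − 160 = 74 annual rings.
Removing the 17 false annual rings leaves 74 − 17 = 57 true annual rings beyond the insect-defoliation signature.
The annual ring at the bark edge is 1894 CE, so the insect-defoliation signature dates to 1894 − 57 = 1837 CE.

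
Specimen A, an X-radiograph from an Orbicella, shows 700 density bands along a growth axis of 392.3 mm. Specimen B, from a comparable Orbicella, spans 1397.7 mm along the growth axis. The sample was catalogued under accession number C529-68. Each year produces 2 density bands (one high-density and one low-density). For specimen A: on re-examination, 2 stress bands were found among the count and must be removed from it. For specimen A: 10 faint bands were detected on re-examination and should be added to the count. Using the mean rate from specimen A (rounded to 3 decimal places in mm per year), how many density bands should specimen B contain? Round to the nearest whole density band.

Specimen A: after corrections the count is 700 − 2 + 10 = 708 density bands.
Specimen A: dividing by 2 density bands per year: 708 / 2 = 354 years.
A: Mean rate = 392.3 mm / 354 years ≈ 1.108 mm/yr.
B spans 1397.7 / 1.108 = 1261.46 years; at 2 density bands per year that is 1261.46 × 2 ≈ 2523 density bands.

2523 density bands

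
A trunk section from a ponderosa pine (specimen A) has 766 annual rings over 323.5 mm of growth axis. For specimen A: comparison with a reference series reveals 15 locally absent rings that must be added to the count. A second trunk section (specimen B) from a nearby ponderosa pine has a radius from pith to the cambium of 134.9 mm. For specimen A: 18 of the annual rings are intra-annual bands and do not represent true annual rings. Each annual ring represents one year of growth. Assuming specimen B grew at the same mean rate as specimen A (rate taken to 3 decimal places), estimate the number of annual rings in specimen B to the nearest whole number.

318 annual rings

Specimen A: correcting the raw count gives 766 − 18 + 15 = 763 true annual rings.
A: Mean rate = 323.5 mm / 763 years ≈ 0.424 mm per year.
Specimen B: 134.9 mm / 0.424 mm per year = 318.16 years ≈ 318 annual rings.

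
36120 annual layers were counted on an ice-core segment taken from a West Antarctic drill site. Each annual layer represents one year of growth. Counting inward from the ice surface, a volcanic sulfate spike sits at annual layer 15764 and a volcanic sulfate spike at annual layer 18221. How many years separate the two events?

2457 years

Separation: 18221 − 15764 = 2457 annual layers.
At one annual layer per year, 2457 years elapsed between them.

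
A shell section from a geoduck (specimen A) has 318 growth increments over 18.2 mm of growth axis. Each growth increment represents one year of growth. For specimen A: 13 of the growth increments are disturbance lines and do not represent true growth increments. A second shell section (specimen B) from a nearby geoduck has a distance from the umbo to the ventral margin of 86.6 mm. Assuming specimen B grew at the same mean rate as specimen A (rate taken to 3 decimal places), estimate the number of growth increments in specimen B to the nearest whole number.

Specimen A: correcting the raw count gives 318 − 13 = 305 true growth increments.
A: Mean rate = 18.2 mm / 305 years ≈ 0.060 mm per year.
For B, 86.6 / 0.060 = 1443.33 years ≈ 1443 growth increments.

1443 growth increments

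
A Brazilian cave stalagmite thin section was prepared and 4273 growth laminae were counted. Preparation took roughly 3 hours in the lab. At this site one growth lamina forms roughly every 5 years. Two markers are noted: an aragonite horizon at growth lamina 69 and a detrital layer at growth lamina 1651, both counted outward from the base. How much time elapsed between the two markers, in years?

1651 − 69 = 1582 growth laminae lie between the two events.
At 5 years per growth lamina, 1582 × 5 = 7910 years.

7910 yr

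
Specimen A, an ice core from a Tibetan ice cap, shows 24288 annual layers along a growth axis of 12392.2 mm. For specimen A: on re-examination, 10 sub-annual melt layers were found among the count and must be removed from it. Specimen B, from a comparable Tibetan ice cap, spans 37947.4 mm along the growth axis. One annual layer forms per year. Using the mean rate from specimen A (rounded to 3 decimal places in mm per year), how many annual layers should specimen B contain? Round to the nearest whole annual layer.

Specimen A: adjusted count: 24288 − 10 = 24278 annual layers.
A: Extension rate ≈ 12392.2 / 24278 = 0.510 mm per year.
For B, 37947.4 / 0.510 = 74406.67 years ≈ 74407 annual layers.

74407 annual layers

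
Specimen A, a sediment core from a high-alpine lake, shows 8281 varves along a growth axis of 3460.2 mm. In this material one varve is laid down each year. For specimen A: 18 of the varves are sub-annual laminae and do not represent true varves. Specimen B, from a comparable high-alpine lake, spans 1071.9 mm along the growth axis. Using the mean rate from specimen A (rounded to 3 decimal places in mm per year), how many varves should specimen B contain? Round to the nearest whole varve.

2558 varves

Specimen A: correcting the raw count gives 8281 − 18 = 8263 true varves.
A: 3460.2 mm over 8263 years gives 3460.2 / 8263 ≈ 0.419 mm per year.
For B, 1071.9 / 0.419 = 2558.23 years ≈ 2558 varves.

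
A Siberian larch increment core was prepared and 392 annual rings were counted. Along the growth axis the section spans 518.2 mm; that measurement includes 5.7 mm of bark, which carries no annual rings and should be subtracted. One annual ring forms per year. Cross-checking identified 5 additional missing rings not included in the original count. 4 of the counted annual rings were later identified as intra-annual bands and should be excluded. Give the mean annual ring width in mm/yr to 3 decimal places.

Correcting the raw count gives 392 − 4 + 5 = 393 true annual rings.
Net length = 518.2 − 5.7 = 512.5 mm.
Extension rate ≈ 512.5 / 393 = 1.304 mm/yr.

1.304 mm/yr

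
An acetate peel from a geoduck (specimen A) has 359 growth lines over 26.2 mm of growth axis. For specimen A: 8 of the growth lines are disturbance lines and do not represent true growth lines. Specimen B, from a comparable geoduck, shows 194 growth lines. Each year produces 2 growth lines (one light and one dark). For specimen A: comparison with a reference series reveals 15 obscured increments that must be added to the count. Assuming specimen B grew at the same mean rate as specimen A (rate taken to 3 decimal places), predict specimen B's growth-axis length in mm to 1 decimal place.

Specimen A: adjusted count: 359 − 8 + 15 = 366 growth lines.
Specimen A: dividing by 2 growth lines per year: 366 / 2 = 183 years.
A: Extension rate ≈ 26.2 / 183 = 0.143 mm/year.
Specimen B: 194 growth lines at 2 per year is 194 / 2 = 97 years. B's length ≈ 0.143 × 97 = 13.9 mm.

13.9 mm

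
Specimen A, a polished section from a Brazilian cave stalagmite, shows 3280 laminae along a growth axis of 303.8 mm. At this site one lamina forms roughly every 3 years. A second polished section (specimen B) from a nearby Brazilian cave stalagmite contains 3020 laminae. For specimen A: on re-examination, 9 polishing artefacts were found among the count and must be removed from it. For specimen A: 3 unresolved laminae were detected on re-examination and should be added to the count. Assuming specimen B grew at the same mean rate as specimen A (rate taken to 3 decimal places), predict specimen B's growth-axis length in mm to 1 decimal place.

Specimen A: correcting the raw count gives 3280 − 9 + 3 = 3274 true laminae.
Specimen A: at 3 years per lamina, 3274 × 3 = 9822 years.
A: Extension rate ≈ 303.8 / 9822 = 0.031 mm/yr.
Specimen B: at 3 years per lamina, 3020 × 3 = 9060 years. Length of B = 0.031 × 9060 = 280.9 mm.

280.9 mm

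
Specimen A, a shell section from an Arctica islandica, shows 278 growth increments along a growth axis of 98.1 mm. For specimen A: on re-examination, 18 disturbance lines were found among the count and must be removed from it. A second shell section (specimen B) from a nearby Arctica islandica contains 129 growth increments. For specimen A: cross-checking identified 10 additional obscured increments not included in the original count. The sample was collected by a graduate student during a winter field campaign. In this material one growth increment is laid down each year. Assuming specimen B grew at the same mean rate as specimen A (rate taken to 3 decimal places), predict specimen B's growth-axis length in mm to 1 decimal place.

46.8 mm

Specimen A: correcting the raw count gives 278 − 18 + 10 = 270 true growth increments.
A: Mean rate = 98.1 mm / 270 years ≈ 0.363 mm/yr.
B's length ≈ 0.363 × 129 = 46.8 mm.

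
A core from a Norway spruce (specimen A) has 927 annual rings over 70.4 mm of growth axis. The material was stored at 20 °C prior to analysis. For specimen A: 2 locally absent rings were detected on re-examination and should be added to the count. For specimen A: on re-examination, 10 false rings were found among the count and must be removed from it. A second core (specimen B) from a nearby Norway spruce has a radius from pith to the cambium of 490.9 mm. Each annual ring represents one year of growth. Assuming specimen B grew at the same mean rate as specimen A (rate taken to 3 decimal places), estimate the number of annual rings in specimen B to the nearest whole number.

6375 annual rings

Specimen A: adjusted count: 927 − 10 + 2 = 919 annual rings.
A: Mean rate = 70.4 mm / 919 years ≈ 0.077 mm/year.
Specimen B: 490.9 mm / 0.077 mm per year = 6375.32 years ≈ 6375 annual rings.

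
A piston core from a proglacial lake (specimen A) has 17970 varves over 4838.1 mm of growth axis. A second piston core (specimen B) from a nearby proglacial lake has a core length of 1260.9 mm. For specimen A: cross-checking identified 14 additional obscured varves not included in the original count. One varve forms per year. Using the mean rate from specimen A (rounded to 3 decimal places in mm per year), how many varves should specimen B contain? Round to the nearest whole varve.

4687 varves

Specimen A: correcting the raw count gives 17970 + 14 = 17984 true varves.
A: 4838.1 mm over 17984 years gives 4838.1 / 17984 ≈ 0.269 mm/year.
Specimen B: 1260.9 mm / 0.269 mm per year = 4687.36 years ≈ 4687 varves.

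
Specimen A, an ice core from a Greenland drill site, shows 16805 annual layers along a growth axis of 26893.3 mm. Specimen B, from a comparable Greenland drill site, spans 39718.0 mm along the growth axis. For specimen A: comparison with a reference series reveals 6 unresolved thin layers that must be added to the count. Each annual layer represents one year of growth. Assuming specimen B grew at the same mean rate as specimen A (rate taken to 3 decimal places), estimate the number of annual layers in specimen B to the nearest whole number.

Specimen A: correcting the raw count gives 16805 + 6 = 16811 true annual layers.
A: 26893.3 mm over 16811 years gives 26893.3 / 16811 ≈ 1.600 mm/year.
Specimen B: 39718.0 mm / 1.600 mm per year = 24823.75 years ≈ 24824 annual layers.

24824 annual layers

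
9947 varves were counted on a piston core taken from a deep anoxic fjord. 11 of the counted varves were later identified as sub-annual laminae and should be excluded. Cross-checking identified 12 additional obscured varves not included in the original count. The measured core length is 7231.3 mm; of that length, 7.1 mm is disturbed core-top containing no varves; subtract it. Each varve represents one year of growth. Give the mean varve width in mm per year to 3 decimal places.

Adjusted count: 9947 − 11 + 12 = 9948 varves.
The growth record spans 7231.3 − 7.1 = 7224.2 mm.
7224.2 mm over 9948 years gives 7224.2 / 9948 ≈ 0.726 mm per year.

0.726 mm per year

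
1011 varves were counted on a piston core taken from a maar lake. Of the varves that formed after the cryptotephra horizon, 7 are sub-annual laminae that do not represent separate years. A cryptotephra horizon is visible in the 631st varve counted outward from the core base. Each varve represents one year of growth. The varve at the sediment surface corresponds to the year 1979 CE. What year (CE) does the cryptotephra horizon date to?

1011 − 631 = 380 varves lie beyond the cryptotephra horizon toward the sediment surface.
380 − 7 false = 373 true varves after the cryptotephra horizon.
Counting back 373 years from 1979 CE places the cryptotephra horizon in 1979 − 373 = 1606 CE.

1606 CE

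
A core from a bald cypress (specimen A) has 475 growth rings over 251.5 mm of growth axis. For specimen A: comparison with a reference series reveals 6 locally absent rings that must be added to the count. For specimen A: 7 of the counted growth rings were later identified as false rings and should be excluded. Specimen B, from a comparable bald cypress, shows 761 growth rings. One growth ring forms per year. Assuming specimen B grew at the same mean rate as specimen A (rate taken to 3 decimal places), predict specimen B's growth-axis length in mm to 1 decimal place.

404.1 mm

Specimen A: after corrections the count is 475 − 7 + 6 = 474 growth rings.
A: 251.5 mm over 474 years gives 251.5 / 474 ≈ 0.531 mm/yr.
Length of B = 0.531 × 761 = 404.1 mm.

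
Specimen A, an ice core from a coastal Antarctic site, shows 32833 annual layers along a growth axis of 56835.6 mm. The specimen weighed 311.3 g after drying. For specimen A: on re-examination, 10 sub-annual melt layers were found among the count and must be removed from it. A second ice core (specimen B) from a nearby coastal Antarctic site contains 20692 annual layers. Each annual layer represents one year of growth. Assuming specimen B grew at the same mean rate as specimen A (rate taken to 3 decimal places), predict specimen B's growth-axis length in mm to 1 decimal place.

35838.5 mm

Specimen A: true annual layer count = 32833 − 10 = 32823.
A: 56835.6 mm over 32823 years gives 56835.6 / 32823 ≈ 1.732 mm/yr.
B's length ≈ 1.732 × 20692 = 35838.5 mm.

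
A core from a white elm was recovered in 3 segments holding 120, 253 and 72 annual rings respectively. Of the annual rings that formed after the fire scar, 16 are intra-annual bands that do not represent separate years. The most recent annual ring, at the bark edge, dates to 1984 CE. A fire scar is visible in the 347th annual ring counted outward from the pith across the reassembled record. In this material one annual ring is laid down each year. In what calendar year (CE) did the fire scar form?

Total annual rings = 120 + 253 + 72 = 445.
The fire scar sits at annual ring 347 from the pith, so 445 − 347 = 98 annual rings formed after it.
Excluding 16 false annual rings: 98 − 16 = 82.
The annual ring at the bark edge is 1984 CE, so the fire scar dates to 1984 − 82 = 1902 CE.

1902 CE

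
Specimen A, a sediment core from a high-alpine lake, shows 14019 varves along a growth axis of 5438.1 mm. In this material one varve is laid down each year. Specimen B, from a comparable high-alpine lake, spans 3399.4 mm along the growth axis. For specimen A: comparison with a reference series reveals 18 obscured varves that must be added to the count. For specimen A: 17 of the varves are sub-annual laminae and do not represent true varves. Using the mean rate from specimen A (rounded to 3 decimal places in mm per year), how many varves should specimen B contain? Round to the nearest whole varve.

8761 varves

Specimen A: after corrections the count is 14019 − 17 + 18 = 14020 varves.
A: Mean rate = 5438.1 mm / 14020 years ≈ 0.388 mm/yr.
B spans 3399.4 / 0.388 = 8761.34 years ≈ 8761 varves.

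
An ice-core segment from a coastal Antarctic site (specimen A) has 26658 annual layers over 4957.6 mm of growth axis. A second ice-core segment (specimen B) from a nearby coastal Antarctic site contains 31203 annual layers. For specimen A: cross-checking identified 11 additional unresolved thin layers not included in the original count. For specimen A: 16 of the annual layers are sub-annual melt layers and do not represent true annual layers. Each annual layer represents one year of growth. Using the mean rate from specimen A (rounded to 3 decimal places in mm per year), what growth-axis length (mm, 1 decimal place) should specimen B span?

Specimen A: true annual layer count = 26658 − 16 + 11 = 26653.
A: Extension rate ≈ 4957.6 / 26653 = 0.186 mm per year.
B's length ≈ 0.186 × 31203 = 5803.8 mm.

5803.8 mm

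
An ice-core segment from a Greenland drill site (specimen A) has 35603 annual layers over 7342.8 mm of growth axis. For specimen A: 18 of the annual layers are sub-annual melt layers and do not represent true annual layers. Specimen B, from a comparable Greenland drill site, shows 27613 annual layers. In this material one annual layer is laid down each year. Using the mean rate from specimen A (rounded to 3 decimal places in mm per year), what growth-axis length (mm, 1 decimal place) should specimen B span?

Specimen A: correcting the raw count gives 35603 − 18 = 35585 true annual layers.
A: 7342.8 mm over 35585 years gives 7342.8 / 35585 ≈ 0.206 mm per year.
Length of B = 0.206 × 27613 = 5688.3 mm.

5688.3 mm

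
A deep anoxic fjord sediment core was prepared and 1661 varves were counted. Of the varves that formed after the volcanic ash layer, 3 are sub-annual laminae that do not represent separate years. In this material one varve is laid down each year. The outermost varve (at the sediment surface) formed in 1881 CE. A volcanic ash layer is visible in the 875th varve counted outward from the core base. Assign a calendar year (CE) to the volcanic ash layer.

1661 − 875 = 786 varves lie beyond the volcanic ash layer toward the sediment surface.
Removing the 3 false varves leaves 786 − 3 = 783 true varves beyond the volcanic ash layer.
Counting back 783 years from 1881 CE places the volcanic ash layer in 1881 − 783 = 1098 CE.

1098 CE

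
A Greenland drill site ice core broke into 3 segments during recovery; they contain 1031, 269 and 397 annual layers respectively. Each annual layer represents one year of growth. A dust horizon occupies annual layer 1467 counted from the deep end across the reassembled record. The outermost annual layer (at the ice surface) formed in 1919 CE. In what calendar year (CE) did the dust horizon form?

1689 CE

Total annual layers = 1031 + 269 + 397 = 1697.
1697 − 1467 = 230 annual layers lie beyond the dust horizon toward the ice surface.
1919 − 230 = 1689 CE.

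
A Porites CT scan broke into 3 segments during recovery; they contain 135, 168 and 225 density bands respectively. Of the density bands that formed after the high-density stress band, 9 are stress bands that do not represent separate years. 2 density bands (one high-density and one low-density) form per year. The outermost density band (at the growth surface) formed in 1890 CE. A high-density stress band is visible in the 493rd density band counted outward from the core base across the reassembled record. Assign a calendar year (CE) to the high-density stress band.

Total density bands = 135 + 168 + 225 = 528.
528 − 493 = 35 density bands lie beyond the high-density stress band toward the growth surface.
Excluding 9 false density bands: 35 − 9 = 26.
With 2 density bands per year, 26 / 2 = 13 years.
The density band at the growth surface is 1890 CE, so the high-density stress band dates to 1890 − 13 = 1877 CE.

1877 CE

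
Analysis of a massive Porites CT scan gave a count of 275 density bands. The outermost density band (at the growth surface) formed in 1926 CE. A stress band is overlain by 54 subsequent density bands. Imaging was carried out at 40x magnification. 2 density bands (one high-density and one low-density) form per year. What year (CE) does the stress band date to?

1899 CE

54 density bands formed after the stress band.
Dividing by 2 density bands per year: 54 / 2 = 27 years.
1926 − 27 = 1899 CE.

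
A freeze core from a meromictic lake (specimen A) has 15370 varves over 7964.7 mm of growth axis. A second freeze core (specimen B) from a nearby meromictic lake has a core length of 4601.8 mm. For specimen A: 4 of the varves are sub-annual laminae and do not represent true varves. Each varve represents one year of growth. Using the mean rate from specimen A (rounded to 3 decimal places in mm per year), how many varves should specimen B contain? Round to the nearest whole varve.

Specimen A: after corrections the count is 15370 − 4 = 15366 varves.
A: Extension rate ≈ 7964.7 / 15366 = 0.518 mm/yr.
Specimen B: 4601.8 mm / 0.518 mm per year = 8883.78 years ≈ 8884 varves.

8884 varves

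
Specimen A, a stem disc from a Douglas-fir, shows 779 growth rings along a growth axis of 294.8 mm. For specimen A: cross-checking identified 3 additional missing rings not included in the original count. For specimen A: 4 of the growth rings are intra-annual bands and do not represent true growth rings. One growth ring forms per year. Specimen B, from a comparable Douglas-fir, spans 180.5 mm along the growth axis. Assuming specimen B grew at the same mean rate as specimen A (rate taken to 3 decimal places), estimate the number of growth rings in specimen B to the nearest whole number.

Specimen A: adjusted count: 779 − 4 + 3 = 778 growth rings.
A: Mean rate = 294.8 mm / 778 years ≈ 0.379 mm per year.
Specimen B: 180.5 mm / 0.379 mm per year = 476.25 years ≈ 476 growth rings.

476 growth rings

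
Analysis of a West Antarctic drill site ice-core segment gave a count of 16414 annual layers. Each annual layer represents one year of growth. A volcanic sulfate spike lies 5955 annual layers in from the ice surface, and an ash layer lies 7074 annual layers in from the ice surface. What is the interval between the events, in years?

1119 years

7074 − 5955 = 1119 annual layers lie between the two events.
At one annual layer per year, 1119 years elapsed between them.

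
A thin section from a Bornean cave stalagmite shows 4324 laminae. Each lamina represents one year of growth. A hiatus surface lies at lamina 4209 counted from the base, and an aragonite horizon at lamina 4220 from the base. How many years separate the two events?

Separation: 4220 − 4209 = 11 laminae.
One lamina per year makes the interval 11 years.

11 years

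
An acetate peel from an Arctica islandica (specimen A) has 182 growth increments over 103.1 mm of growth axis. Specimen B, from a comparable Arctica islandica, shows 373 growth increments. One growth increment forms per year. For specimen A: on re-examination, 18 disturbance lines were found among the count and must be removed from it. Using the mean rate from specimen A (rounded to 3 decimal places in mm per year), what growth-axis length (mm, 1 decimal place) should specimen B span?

Specimen A: adjusted count: 182 − 18 = 164 growth increments.
A: Mean rate = 103.1 mm / 164 years ≈ 0.629 mm per year.
For B, 0.629 mm/year × 373 years = 234.6 mm.

234.6 mm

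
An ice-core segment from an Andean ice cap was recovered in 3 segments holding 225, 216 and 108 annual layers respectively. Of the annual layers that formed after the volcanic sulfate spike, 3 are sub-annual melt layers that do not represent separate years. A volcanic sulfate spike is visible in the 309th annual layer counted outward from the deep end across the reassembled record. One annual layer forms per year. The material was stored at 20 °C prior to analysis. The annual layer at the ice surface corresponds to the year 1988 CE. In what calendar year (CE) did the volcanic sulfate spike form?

Total annual layers = 225 + 216 + 108 = 549.
The volcanic sulfate spike sits at annual layer 309 from the deep end, so 549 − 309 = 240 annual layers formed after it.
240 − 3 false = 237 true annual layers after the volcanic sulfate spike.
Counting back 237 years from 1988 CE places the volcanic sulfate spike in 1988 − 237 = 1751 CE.

1751 CE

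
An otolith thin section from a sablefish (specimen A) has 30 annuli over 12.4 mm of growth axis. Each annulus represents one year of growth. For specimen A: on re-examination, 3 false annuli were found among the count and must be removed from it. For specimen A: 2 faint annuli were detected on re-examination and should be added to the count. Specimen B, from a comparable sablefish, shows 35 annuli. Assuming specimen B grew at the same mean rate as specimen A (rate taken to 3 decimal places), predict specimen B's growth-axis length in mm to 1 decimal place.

15.0 mm

Specimen A: correcting the raw count gives 30 − 3 + 2 = 29 true annuli.
A: Extension rate ≈ 12.4 / 29 = 0.428 mm/yr.
B's length ≈ 0.428 × 35 = 15.0 mm.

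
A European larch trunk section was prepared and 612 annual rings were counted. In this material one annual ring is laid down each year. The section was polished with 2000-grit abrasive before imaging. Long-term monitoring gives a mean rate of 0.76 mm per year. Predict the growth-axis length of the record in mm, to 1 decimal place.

The record spans 612 years at 0.76 mm per year.
Predicted length = 0.76 mm/year × 612 years = 465.1 mm.

465.1 mm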